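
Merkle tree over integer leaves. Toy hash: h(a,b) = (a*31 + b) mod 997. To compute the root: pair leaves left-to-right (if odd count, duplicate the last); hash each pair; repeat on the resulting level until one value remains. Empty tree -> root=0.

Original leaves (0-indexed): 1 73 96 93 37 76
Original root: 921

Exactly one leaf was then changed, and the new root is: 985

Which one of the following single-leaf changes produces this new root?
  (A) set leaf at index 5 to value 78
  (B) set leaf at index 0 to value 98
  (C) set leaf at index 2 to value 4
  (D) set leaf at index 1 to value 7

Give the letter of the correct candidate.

Answer: A

Derivation:
Original leaves: [1, 73, 96, 93, 37, 76]
Target new root: 985
Try each candidate change and compute the resulting root:
Candidate A: set leaf[5] = 78 -> leaves = [1, 73, 96, 93, 37, 78]
  L0: [1, 73, 96, 93, 37, 78]
  L1: h(1,73)=(1*31+73)%997=104 h(96,93)=(96*31+93)%997=78 h(37,78)=(37*31+78)%997=228 -> [104, 78, 228]
  L2: h(104,78)=(104*31+78)%997=311 h(228,228)=(228*31+228)%997=317 -> [311, 317]
  L3: h(311,317)=(311*31+317)%997=985 -> [985]
  root = 985 == target 985  ** MATCH **
Candidate B: set leaf[0] = 98 -> leaves = [98, 73, 96, 93, 37, 76]
  L0: [98, 73, 96, 93, 37, 76]
  L1: h(98,73)=(98*31+73)%997=120 h(96,93)=(96*31+93)%997=78 h(37,76)=(37*31+76)%997=226 -> [120, 78, 226]
  L2: h(120,78)=(120*31+78)%997=807 h(226,226)=(226*31+226)%997=253 -> [807, 253]
  L3: h(807,253)=(807*31+253)%997=345 -> [345]
  root = 345 != target 985
Candidate C: set leaf[2] = 4 -> leaves = [1, 73, 4, 93, 37, 76]
  L0: [1, 73, 4, 93, 37, 76]
  L1: h(1,73)=(1*31+73)%997=104 h(4,93)=(4*31+93)%997=217 h(37,76)=(37*31+76)%997=226 -> [104, 217, 226]
  L2: h(104,217)=(104*31+217)%997=450 h(226,226)=(226*31+226)%997=253 -> [450, 253]
  L3: h(450,253)=(450*31+253)%997=245 -> [245]
  root = 245 != target 985
Candidate D: set leaf[1] = 7 -> leaves = [1, 7, 96, 93, 37, 76]
  L0: [1, 7, 96, 93, 37, 76]
  L1: h(1,7)=(1*31+7)%997=38 h(96,93)=(96*31+93)%997=78 h(37,76)=(37*31+76)%997=226 -> [38, 78, 226]
  L2: h(38,78)=(38*31+78)%997=259 h(226,226)=(226*31+226)%997=253 -> [259, 253]
  L3: h(259,253)=(259*31+253)%997=306 -> [306]
  root = 306 != target 985
Candidate A produces the target root.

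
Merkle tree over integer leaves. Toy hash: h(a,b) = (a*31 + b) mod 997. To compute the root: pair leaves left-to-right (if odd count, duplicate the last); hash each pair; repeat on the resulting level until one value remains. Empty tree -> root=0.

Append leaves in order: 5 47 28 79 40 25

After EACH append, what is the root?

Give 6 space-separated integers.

Answer: 5 202 179 230 234 751

Derivation:
After append 5 (leaves=[5]):
  L0: [5]
  root=5
After append 47 (leaves=[5, 47]):
  L0: [5, 47]
  L1: h(5,47)=(5*31+47)%997=202 -> [202]
  root=202
After append 28 (leaves=[5, 47, 28]):
  L0: [5, 47, 28]
  L1: h(5,47)=(5*31+47)%997=202 h(28,28)=(28*31+28)%997=896 -> [202, 896]
  L2: h(202,896)=(202*31+896)%997=179 -> [179]
  root=179
After append 79 (leaves=[5, 47, 28, 79]):
  L0: [5, 47, 28, 79]
  L1: h(5,47)=(5*31+47)%997=202 h(28,79)=(28*31+79)%997=947 -> [202, 947]
  L2: h(202,947)=(202*31+947)%997=230 -> [230]
  root=230
After append 40 (leaves=[5, 47, 28, 79, 40]):
  L0: [5, 47, 28, 79, 40]
  L1: h(5,47)=(5*31+47)%997=202 h(28,79)=(28*31+79)%997=947 h(40,40)=(40*31+40)%997=283 -> [202, 947, 283]
  L2: h(202,947)=(202*31+947)%997=230 h(283,283)=(283*31+283)%997=83 -> [230, 83]
  L3: h(230,83)=(230*31+83)%997=234 -> [234]
  root=234
After append 25 (leaves=[5, 47, 28, 79, 40, 25]):
  L0: [5, 47, 28, 79, 40, 25]
  L1: h(5,47)=(5*31+47)%997=202 h(28,79)=(28*31+79)%997=947 h(40,25)=(40*31+25)%997=268 -> [202, 947, 268]
  L2: h(202,947)=(202*31+947)%997=230 h(268,268)=(268*31+268)%997=600 -> [230, 600]
  L3: h(230,600)=(230*31+600)%997=751 -> [751]
  root=751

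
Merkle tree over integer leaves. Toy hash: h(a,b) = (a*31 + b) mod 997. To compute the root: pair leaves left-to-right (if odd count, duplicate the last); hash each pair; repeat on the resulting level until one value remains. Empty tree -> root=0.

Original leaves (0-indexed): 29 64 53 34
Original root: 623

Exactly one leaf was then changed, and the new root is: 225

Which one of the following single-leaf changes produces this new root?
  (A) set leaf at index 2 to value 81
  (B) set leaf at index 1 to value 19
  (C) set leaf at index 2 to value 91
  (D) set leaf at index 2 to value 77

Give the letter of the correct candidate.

Answer: B

Derivation:
Original leaves: [29, 64, 53, 34]
Target new root: 225
Try each candidate change and compute the resulting root:
Candidate A: set leaf[2] = 81 -> leaves = [29, 64, 81, 34]
  L0: [29, 64, 81, 34]
  L1: h(29,64)=(29*31+64)%997=963 h(81,34)=(81*31+34)%997=551 -> [963, 551]
  L2: h(963,551)=(963*31+551)%997=494 -> [494]
  root = 494 != target 225
Candidate B: set leaf[1] = 19 -> leaves = [29, 19, 53, 34]
  L0: [29, 19, 53, 34]
  L1: h(29,19)=(29*31+19)%997=918 h(53,34)=(53*31+34)%997=680 -> [918, 680]
  L2: h(918,680)=(918*31+680)%997=225 -> [225]
  root = 225 == target 225  ** MATCH **
Candidate C: set leaf[2] = 91 -> leaves = [29, 64, 91, 34]
  L0: [29, 64, 91, 34]
  L1: h(29,64)=(29*31+64)%997=963 h(91,34)=(91*31+34)%997=861 -> [963, 861]
  L2: h(963,861)=(963*31+861)%997=804 -> [804]
  root = 804 != target 225
Candidate D: set leaf[2] = 77 -> leaves = [29, 64, 77, 34]
  L0: [29, 64, 77, 34]
  L1: h(29,64)=(29*31+64)%997=963 h(77,34)=(77*31+34)%997=427 -> [963, 427]
  L2: h(963,427)=(963*31+427)%997=370 -> [370]
  root = 370 != target 225
Candidate B produces the target root.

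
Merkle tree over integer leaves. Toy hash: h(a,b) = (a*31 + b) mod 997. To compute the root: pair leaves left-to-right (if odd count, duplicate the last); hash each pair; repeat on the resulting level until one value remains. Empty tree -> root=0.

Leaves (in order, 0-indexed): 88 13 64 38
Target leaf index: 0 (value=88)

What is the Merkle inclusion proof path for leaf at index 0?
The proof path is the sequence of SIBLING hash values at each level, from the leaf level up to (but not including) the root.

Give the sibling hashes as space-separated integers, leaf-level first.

L0 (leaves): [88, 13, 64, 38], target index=0
L1: h(88,13)=(88*31+13)%997=747 [pair 0] h(64,38)=(64*31+38)%997=28 [pair 1] -> [747, 28]
  Sibling for proof at L0: 13
L2: h(747,28)=(747*31+28)%997=254 [pair 0] -> [254]
  Sibling for proof at L1: 28
Root: 254
Proof path (sibling hashes from leaf to root): [13, 28]

Answer: 13 28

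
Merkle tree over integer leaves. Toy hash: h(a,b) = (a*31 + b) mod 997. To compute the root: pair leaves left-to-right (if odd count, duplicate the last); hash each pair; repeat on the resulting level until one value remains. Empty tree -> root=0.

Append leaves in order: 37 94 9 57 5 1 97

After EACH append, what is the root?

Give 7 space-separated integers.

After append 37 (leaves=[37]):
  L0: [37]
  root=37
After append 94 (leaves=[37, 94]):
  L0: [37, 94]
  L1: h(37,94)=(37*31+94)%997=244 -> [244]
  root=244
After append 9 (leaves=[37, 94, 9]):
  L0: [37, 94, 9]
  L1: h(37,94)=(37*31+94)%997=244 h(9,9)=(9*31+9)%997=288 -> [244, 288]
  L2: h(244,288)=(244*31+288)%997=873 -> [873]
  root=873
After append 57 (leaves=[37, 94, 9, 57]):
  L0: [37, 94, 9, 57]
  L1: h(37,94)=(37*31+94)%997=244 h(9,57)=(9*31+57)%997=336 -> [244, 336]
  L2: h(244,336)=(244*31+336)%997=921 -> [921]
  root=921
After append 5 (leaves=[37, 94, 9, 57, 5]):
  L0: [37, 94, 9, 57, 5]
  L1: h(37,94)=(37*31+94)%997=244 h(9,57)=(9*31+57)%997=336 h(5,5)=(5*31+5)%997=160 -> [244, 336, 160]
  L2: h(244,336)=(244*31+336)%997=921 h(160,160)=(160*31+160)%997=135 -> [921, 135]
  L3: h(921,135)=(921*31+135)%997=770 -> [770]
  root=770
After append 1 (leaves=[37, 94, 9, 57, 5, 1]):
  L0: [37, 94, 9, 57, 5, 1]
  L1: h(37,94)=(37*31+94)%997=244 h(9,57)=(9*31+57)%997=336 h(5,1)=(5*31+1)%997=156 -> [244, 336, 156]
  L2: h(244,336)=(244*31+336)%997=921 h(156,156)=(156*31+156)%997=7 -> [921, 7]
  L3: h(921,7)=(921*31+7)%997=642 -> [642]
  root=642
After append 97 (leaves=[37, 94, 9, 57, 5, 1, 97]):
  L0: [37, 94, 9, 57, 5, 1, 97]
  L1: h(37,94)=(37*31+94)%997=244 h(9,57)=(9*31+57)%997=336 h(5,1)=(5*31+1)%997=156 h(97,97)=(97*31+97)%997=113 -> [244, 336, 156, 113]
  L2: h(244,336)=(244*31+336)%997=921 h(156,113)=(156*31+113)%997=961 -> [921, 961]
  L3: h(921,961)=(921*31+961)%997=599 -> [599]
  root=599

Answer: 37 244 873 921 770 642 599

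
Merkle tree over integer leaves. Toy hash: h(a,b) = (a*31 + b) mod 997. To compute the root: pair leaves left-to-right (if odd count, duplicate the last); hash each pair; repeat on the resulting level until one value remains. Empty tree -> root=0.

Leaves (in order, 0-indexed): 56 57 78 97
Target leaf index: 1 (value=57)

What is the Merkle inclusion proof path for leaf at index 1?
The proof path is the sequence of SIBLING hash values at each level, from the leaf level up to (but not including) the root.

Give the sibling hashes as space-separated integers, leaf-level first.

L0 (leaves): [56, 57, 78, 97], target index=1
L1: h(56,57)=(56*31+57)%997=796 [pair 0] h(78,97)=(78*31+97)%997=521 [pair 1] -> [796, 521]
  Sibling for proof at L0: 56
L2: h(796,521)=(796*31+521)%997=272 [pair 0] -> [272]
  Sibling for proof at L1: 521
Root: 272
Proof path (sibling hashes from leaf to root): [56, 521]

Answer: 56 521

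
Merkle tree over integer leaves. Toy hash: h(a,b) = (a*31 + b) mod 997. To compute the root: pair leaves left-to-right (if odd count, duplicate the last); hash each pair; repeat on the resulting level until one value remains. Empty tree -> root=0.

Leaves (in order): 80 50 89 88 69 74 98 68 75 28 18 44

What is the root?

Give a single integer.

L0: [80, 50, 89, 88, 69, 74, 98, 68, 75, 28, 18, 44]
L1: h(80,50)=(80*31+50)%997=536 h(89,88)=(89*31+88)%997=853 h(69,74)=(69*31+74)%997=219 h(98,68)=(98*31+68)%997=115 h(75,28)=(75*31+28)%997=359 h(18,44)=(18*31+44)%997=602 -> [536, 853, 219, 115, 359, 602]
L2: h(536,853)=(536*31+853)%997=520 h(219,115)=(219*31+115)%997=922 h(359,602)=(359*31+602)%997=764 -> [520, 922, 764]
L3: h(520,922)=(520*31+922)%997=93 h(764,764)=(764*31+764)%997=520 -> [93, 520]
L4: h(93,520)=(93*31+520)%997=412 -> [412]

Answer: 412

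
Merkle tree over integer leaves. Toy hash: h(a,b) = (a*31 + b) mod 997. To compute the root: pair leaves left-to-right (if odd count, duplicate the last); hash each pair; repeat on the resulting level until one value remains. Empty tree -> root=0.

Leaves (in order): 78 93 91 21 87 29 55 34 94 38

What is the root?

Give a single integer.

L0: [78, 93, 91, 21, 87, 29, 55, 34, 94, 38]
L1: h(78,93)=(78*31+93)%997=517 h(91,21)=(91*31+21)%997=848 h(87,29)=(87*31+29)%997=732 h(55,34)=(55*31+34)%997=742 h(94,38)=(94*31+38)%997=958 -> [517, 848, 732, 742, 958]
L2: h(517,848)=(517*31+848)%997=923 h(732,742)=(732*31+742)%997=503 h(958,958)=(958*31+958)%997=746 -> [923, 503, 746]
L3: h(923,503)=(923*31+503)%997=203 h(746,746)=(746*31+746)%997=941 -> [203, 941]
L4: h(203,941)=(203*31+941)%997=255 -> [255]

Answer: 255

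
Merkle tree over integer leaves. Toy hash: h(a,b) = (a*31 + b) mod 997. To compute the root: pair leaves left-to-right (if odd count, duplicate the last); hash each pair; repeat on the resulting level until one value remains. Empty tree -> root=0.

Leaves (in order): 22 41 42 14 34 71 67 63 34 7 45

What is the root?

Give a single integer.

Answer: 1

Derivation:
L0: [22, 41, 42, 14, 34, 71, 67, 63, 34, 7, 45]
L1: h(22,41)=(22*31+41)%997=723 h(42,14)=(42*31+14)%997=319 h(34,71)=(34*31+71)%997=128 h(67,63)=(67*31+63)%997=146 h(34,7)=(34*31+7)%997=64 h(45,45)=(45*31+45)%997=443 -> [723, 319, 128, 146, 64, 443]
L2: h(723,319)=(723*31+319)%997=798 h(128,146)=(128*31+146)%997=126 h(64,443)=(64*31+443)%997=433 -> [798, 126, 433]
L3: h(798,126)=(798*31+126)%997=936 h(433,433)=(433*31+433)%997=895 -> [936, 895]
L4: h(936,895)=(936*31+895)%997=1 -> [1]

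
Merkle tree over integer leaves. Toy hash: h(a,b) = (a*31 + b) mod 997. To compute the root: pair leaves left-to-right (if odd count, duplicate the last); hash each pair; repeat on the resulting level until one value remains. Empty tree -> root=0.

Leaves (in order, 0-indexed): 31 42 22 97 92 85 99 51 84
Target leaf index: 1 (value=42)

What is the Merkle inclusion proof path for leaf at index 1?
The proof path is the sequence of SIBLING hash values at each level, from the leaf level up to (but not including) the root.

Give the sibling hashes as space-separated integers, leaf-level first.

Answer: 31 779 449 792

Derivation:
L0 (leaves): [31, 42, 22, 97, 92, 85, 99, 51, 84], target index=1
L1: h(31,42)=(31*31+42)%997=6 [pair 0] h(22,97)=(22*31+97)%997=779 [pair 1] h(92,85)=(92*31+85)%997=943 [pair 2] h(99,51)=(99*31+51)%997=129 [pair 3] h(84,84)=(84*31+84)%997=694 [pair 4] -> [6, 779, 943, 129, 694]
  Sibling for proof at L0: 31
L2: h(6,779)=(6*31+779)%997=965 [pair 0] h(943,129)=(943*31+129)%997=449 [pair 1] h(694,694)=(694*31+694)%997=274 [pair 2] -> [965, 449, 274]
  Sibling for proof at L1: 779
L3: h(965,449)=(965*31+449)%997=454 [pair 0] h(274,274)=(274*31+274)%997=792 [pair 1] -> [454, 792]
  Sibling for proof at L2: 449
L4: h(454,792)=(454*31+792)%997=908 [pair 0] -> [908]
  Sibling for proof at L3: 792
Root: 908
Proof path (sibling hashes from leaf to root): [31, 779, 449, 792]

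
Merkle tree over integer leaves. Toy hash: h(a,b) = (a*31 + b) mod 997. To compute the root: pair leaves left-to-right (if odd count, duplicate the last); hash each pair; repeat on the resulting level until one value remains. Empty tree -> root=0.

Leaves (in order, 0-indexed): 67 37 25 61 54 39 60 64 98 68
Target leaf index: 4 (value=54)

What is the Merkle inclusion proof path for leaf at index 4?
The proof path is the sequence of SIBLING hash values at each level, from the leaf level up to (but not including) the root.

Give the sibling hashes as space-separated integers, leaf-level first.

Answer: 39 927 568 114

Derivation:
L0 (leaves): [67, 37, 25, 61, 54, 39, 60, 64, 98, 68], target index=4
L1: h(67,37)=(67*31+37)%997=120 [pair 0] h(25,61)=(25*31+61)%997=836 [pair 1] h(54,39)=(54*31+39)%997=716 [pair 2] h(60,64)=(60*31+64)%997=927 [pair 3] h(98,68)=(98*31+68)%997=115 [pair 4] -> [120, 836, 716, 927, 115]
  Sibling for proof at L0: 39
L2: h(120,836)=(120*31+836)%997=568 [pair 0] h(716,927)=(716*31+927)%997=192 [pair 1] h(115,115)=(115*31+115)%997=689 [pair 2] -> [568, 192, 689]
  Sibling for proof at L1: 927
L3: h(568,192)=(568*31+192)%997=851 [pair 0] h(689,689)=(689*31+689)%997=114 [pair 1] -> [851, 114]
  Sibling for proof at L2: 568
L4: h(851,114)=(851*31+114)%997=573 [pair 0] -> [573]
  Sibling for proof at L3: 114
Root: 573
Proof path (sibling hashes from leaf to root): [39, 927, 568, 114]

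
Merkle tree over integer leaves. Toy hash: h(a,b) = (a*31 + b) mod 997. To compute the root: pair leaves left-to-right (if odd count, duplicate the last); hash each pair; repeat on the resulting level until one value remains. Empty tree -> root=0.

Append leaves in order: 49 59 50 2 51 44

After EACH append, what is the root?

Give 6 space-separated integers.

After append 49 (leaves=[49]):
  L0: [49]
  root=49
After append 59 (leaves=[49, 59]):
  L0: [49, 59]
  L1: h(49,59)=(49*31+59)%997=581 -> [581]
  root=581
After append 50 (leaves=[49, 59, 50]):
  L0: [49, 59, 50]
  L1: h(49,59)=(49*31+59)%997=581 h(50,50)=(50*31+50)%997=603 -> [581, 603]
  L2: h(581,603)=(581*31+603)%997=668 -> [668]
  root=668
After append 2 (leaves=[49, 59, 50, 2]):
  L0: [49, 59, 50, 2]
  L1: h(49,59)=(49*31+59)%997=581 h(50,2)=(50*31+2)%997=555 -> [581, 555]
  L2: h(581,555)=(581*31+555)%997=620 -> [620]
  root=620
After append 51 (leaves=[49, 59, 50, 2, 51]):
  L0: [49, 59, 50, 2, 51]
  L1: h(49,59)=(49*31+59)%997=581 h(50,2)=(50*31+2)%997=555 h(51,51)=(51*31+51)%997=635 -> [581, 555, 635]
  L2: h(581,555)=(581*31+555)%997=620 h(635,635)=(635*31+635)%997=380 -> [620, 380]
  L3: h(620,380)=(620*31+380)%997=657 -> [657]
  root=657
After append 44 (leaves=[49, 59, 50, 2, 51, 44]):
  L0: [49, 59, 50, 2, 51, 44]
  L1: h(49,59)=(49*31+59)%997=581 h(50,2)=(50*31+2)%997=555 h(51,44)=(51*31+44)%997=628 -> [581, 555, 628]
  L2: h(581,555)=(581*31+555)%997=620 h(628,628)=(628*31+628)%997=156 -> [620, 156]
  L3: h(620,156)=(620*31+156)%997=433 -> [433]
  root=433

Answer: 49 581 668 620 657 433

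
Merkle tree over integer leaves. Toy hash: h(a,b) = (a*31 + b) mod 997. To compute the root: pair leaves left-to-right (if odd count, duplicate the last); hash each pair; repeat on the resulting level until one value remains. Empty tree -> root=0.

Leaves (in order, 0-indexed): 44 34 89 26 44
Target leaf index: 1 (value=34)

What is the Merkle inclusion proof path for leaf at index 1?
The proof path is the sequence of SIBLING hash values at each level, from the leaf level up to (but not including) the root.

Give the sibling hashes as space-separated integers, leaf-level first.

Answer: 44 791 191

Derivation:
L0 (leaves): [44, 34, 89, 26, 44], target index=1
L1: h(44,34)=(44*31+34)%997=401 [pair 0] h(89,26)=(89*31+26)%997=791 [pair 1] h(44,44)=(44*31+44)%997=411 [pair 2] -> [401, 791, 411]
  Sibling for proof at L0: 44
L2: h(401,791)=(401*31+791)%997=261 [pair 0] h(411,411)=(411*31+411)%997=191 [pair 1] -> [261, 191]
  Sibling for proof at L1: 791
L3: h(261,191)=(261*31+191)%997=306 [pair 0] -> [306]
  Sibling for proof at L2: 191
Root: 306
Proof path (sibling hashes from leaf to root): [44, 791, 191]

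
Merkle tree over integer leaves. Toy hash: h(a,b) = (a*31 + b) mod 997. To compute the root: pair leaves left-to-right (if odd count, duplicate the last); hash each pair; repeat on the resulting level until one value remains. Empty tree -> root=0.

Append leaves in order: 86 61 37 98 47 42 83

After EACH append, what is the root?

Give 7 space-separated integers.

After append 86 (leaves=[86]):
  L0: [86]
  root=86
After append 61 (leaves=[86, 61]):
  L0: [86, 61]
  L1: h(86,61)=(86*31+61)%997=733 -> [733]
  root=733
After append 37 (leaves=[86, 61, 37]):
  L0: [86, 61, 37]
  L1: h(86,61)=(86*31+61)%997=733 h(37,37)=(37*31+37)%997=187 -> [733, 187]
  L2: h(733,187)=(733*31+187)%997=976 -> [976]
  root=976
After append 98 (leaves=[86, 61, 37, 98]):
  L0: [86, 61, 37, 98]
  L1: h(86,61)=(86*31+61)%997=733 h(37,98)=(37*31+98)%997=248 -> [733, 248]
  L2: h(733,248)=(733*31+248)%997=40 -> [40]
  root=40
After append 47 (leaves=[86, 61, 37, 98, 47]):
  L0: [86, 61, 37, 98, 47]
  L1: h(86,61)=(86*31+61)%997=733 h(37,98)=(37*31+98)%997=248 h(47,47)=(47*31+47)%997=507 -> [733, 248, 507]
  L2: h(733,248)=(733*31+248)%997=40 h(507,507)=(507*31+507)%997=272 -> [40, 272]
  L3: h(40,272)=(40*31+272)%997=515 -> [515]
  root=515
After append 42 (leaves=[86, 61, 37, 98, 47, 42]):
  L0: [86, 61, 37, 98, 47, 42]
  L1: h(86,61)=(86*31+61)%997=733 h(37,98)=(37*31+98)%997=248 h(47,42)=(47*31+42)%997=502 -> [733, 248, 502]
  L2: h(733,248)=(733*31+248)%997=40 h(502,502)=(502*31+502)%997=112 -> [40, 112]
  L3: h(40,112)=(40*31+112)%997=355 -> [355]
  root=355
After append 83 (leaves=[86, 61, 37, 98, 47, 42, 83]):
  L0: [86, 61, 37, 98, 47, 42, 83]
  L1: h(86,61)=(86*31+61)%997=733 h(37,98)=(37*31+98)%997=248 h(47,42)=(47*31+42)%997=502 h(83,83)=(83*31+83)%997=662 -> [733, 248, 502, 662]
  L2: h(733,248)=(733*31+248)%997=40 h(502,662)=(502*31+662)%997=272 -> [40, 272]
  L3: h(40,272)=(40*31+272)%997=515 -> [515]
  root=515

Answer: 86 733 976 40 515 355 515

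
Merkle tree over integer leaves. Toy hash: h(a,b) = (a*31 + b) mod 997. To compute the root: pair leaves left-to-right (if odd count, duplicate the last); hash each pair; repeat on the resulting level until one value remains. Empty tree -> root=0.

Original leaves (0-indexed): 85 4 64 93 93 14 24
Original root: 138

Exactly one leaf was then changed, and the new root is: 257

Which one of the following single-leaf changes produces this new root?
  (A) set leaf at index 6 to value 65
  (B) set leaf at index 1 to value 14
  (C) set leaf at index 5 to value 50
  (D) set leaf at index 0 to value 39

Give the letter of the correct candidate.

Original leaves: [85, 4, 64, 93, 93, 14, 24]
Target new root: 257
Try each candidate change and compute the resulting root:
Candidate A: set leaf[6] = 65 -> leaves = [85, 4, 64, 93, 93, 14, 65]
  L0: [85, 4, 64, 93, 93, 14, 65]
  L1: h(85,4)=(85*31+4)%997=645 h(64,93)=(64*31+93)%997=83 h(93,14)=(93*31+14)%997=903 h(65,65)=(65*31+65)%997=86 -> [645, 83, 903, 86]
  L2: h(645,83)=(645*31+83)%997=138 h(903,86)=(903*31+86)%997=163 -> [138, 163]
  L3: h(138,163)=(138*31+163)%997=453 -> [453]
  root = 453 != target 257
Candidate B: set leaf[1] = 14 -> leaves = [85, 14, 64, 93, 93, 14, 24]
  L0: [85, 14, 64, 93, 93, 14, 24]
  L1: h(85,14)=(85*31+14)%997=655 h(64,93)=(64*31+93)%997=83 h(93,14)=(93*31+14)%997=903 h(24,24)=(24*31+24)%997=768 -> [655, 83, 903, 768]
  L2: h(655,83)=(655*31+83)%997=448 h(903,768)=(903*31+768)%997=845 -> [448, 845]
  L3: h(448,845)=(448*31+845)%997=775 -> [775]
  root = 775 != target 257
Candidate C: set leaf[5] = 50 -> leaves = [85, 4, 64, 93, 93, 50, 24]
  L0: [85, 4, 64, 93, 93, 50, 24]
  L1: h(85,4)=(85*31+4)%997=645 h(64,93)=(64*31+93)%997=83 h(93,50)=(93*31+50)%997=939 h(24,24)=(24*31+24)%997=768 -> [645, 83, 939, 768]
  L2: h(645,83)=(645*31+83)%997=138 h(939,768)=(939*31+768)%997=964 -> [138, 964]
  L3: h(138,964)=(138*31+964)%997=257 -> [257]
  root = 257 == target 257  ** MATCH **
Candidate D: set leaf[0] = 39 -> leaves = [39, 4, 64, 93, 93, 14, 24]
  L0: [39, 4, 64, 93, 93, 14, 24]
  L1: h(39,4)=(39*31+4)%997=216 h(64,93)=(64*31+93)%997=83 h(93,14)=(93*31+14)%997=903 h(24,24)=(24*31+24)%997=768 -> [216, 83, 903, 768]
  L2: h(216,83)=(216*31+83)%997=797 h(903,768)=(903*31+768)%997=845 -> [797, 845]
  L3: h(797,845)=(797*31+845)%997=627 -> [627]
  root = 627 != target 257
Candidate C produces the target root.

Answer: C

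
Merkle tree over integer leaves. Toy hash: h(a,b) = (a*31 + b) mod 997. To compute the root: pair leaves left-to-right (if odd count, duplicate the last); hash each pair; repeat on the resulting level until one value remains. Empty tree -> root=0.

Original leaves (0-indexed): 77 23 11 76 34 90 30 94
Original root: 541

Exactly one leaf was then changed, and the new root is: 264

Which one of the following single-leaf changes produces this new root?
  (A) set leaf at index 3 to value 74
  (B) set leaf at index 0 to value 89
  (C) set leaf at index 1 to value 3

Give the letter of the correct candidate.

Answer: C

Derivation:
Original leaves: [77, 23, 11, 76, 34, 90, 30, 94]
Target new root: 264
Try each candidate change and compute the resulting root:
Candidate A: set leaf[3] = 74 -> leaves = [77, 23, 11, 74, 34, 90, 30, 94]
  L0: [77, 23, 11, 74, 34, 90, 30, 94]
  L1: h(77,23)=(77*31+23)%997=416 h(11,74)=(11*31+74)%997=415 h(34,90)=(34*31+90)%997=147 h(30,94)=(30*31+94)%997=27 -> [416, 415, 147, 27]
  L2: h(416,415)=(416*31+415)%997=350 h(147,27)=(147*31+27)%997=596 -> [350, 596]
  L3: h(350,596)=(350*31+596)%997=479 -> [479]
  root = 479 != target 264
Candidate B: set leaf[0] = 89 -> leaves = [89, 23, 11, 76, 34, 90, 30, 94]
  L0: [89, 23, 11, 76, 34, 90, 30, 94]
  L1: h(89,23)=(89*31+23)%997=788 h(11,76)=(11*31+76)%997=417 h(34,90)=(34*31+90)%997=147 h(30,94)=(30*31+94)%997=27 -> [788, 417, 147, 27]
  L2: h(788,417)=(788*31+417)%997=917 h(147,27)=(147*31+27)%997=596 -> [917, 596]
  L3: h(917,596)=(917*31+596)%997=110 -> [110]
  root = 110 != target 264
Candidate C: set leaf[1] = 3 -> leaves = [77, 3, 11, 76, 34, 90, 30, 94]
  L0: [77, 3, 11, 76, 34, 90, 30, 94]
  L1: h(77,3)=(77*31+3)%997=396 h(11,76)=(11*31+76)%997=417 h(34,90)=(34*31+90)%997=147 h(30,94)=(30*31+94)%997=27 -> [396, 417, 147, 27]
  L2: h(396,417)=(396*31+417)%997=729 h(147,27)=(147*31+27)%997=596 -> [729, 596]
  L3: h(729,596)=(729*31+596)%997=264 -> [264]
  root = 264 == target 264  ** MATCH **
Candidate C produces the target root.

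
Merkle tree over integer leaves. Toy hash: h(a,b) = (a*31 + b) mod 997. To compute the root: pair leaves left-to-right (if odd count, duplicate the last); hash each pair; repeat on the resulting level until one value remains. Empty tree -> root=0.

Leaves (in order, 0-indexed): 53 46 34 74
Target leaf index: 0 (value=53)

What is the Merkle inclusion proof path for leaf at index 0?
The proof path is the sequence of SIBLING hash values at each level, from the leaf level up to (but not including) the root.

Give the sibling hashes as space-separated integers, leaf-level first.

Answer: 46 131

Derivation:
L0 (leaves): [53, 46, 34, 74], target index=0
L1: h(53,46)=(53*31+46)%997=692 [pair 0] h(34,74)=(34*31+74)%997=131 [pair 1] -> [692, 131]
  Sibling for proof at L0: 46
L2: h(692,131)=(692*31+131)%997=646 [pair 0] -> [646]
  Sibling for proof at L1: 131
Root: 646
Proof path (sibling hashes from leaf to root): [46, 131]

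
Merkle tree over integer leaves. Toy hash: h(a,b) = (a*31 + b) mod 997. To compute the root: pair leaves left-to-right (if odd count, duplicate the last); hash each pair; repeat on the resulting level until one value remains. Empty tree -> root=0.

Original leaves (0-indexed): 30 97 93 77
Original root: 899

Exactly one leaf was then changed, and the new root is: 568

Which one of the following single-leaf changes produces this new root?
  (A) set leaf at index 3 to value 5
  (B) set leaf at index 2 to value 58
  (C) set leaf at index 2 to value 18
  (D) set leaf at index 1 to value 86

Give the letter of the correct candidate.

Answer: C

Derivation:
Original leaves: [30, 97, 93, 77]
Target new root: 568
Try each candidate change and compute the resulting root:
Candidate A: set leaf[3] = 5 -> leaves = [30, 97, 93, 5]
  L0: [30, 97, 93, 5]
  L1: h(30,97)=(30*31+97)%997=30 h(93,5)=(93*31+5)%997=894 -> [30, 894]
  L2: h(30,894)=(30*31+894)%997=827 -> [827]
  root = 827 != target 568
Candidate B: set leaf[2] = 58 -> leaves = [30, 97, 58, 77]
  L0: [30, 97, 58, 77]
  L1: h(30,97)=(30*31+97)%997=30 h(58,77)=(58*31+77)%997=878 -> [30, 878]
  L2: h(30,878)=(30*31+878)%997=811 -> [811]
  root = 811 != target 568
Candidate C: set leaf[2] = 18 -> leaves = [30, 97, 18, 77]
  L0: [30, 97, 18, 77]
  L1: h(30,97)=(30*31+97)%997=30 h(18,77)=(18*31+77)%997=635 -> [30, 635]
  L2: h(30,635)=(30*31+635)%997=568 -> [568]
  root = 568 == target 568  ** MATCH **
Candidate D: set leaf[1] = 86 -> leaves = [30, 86, 93, 77]
  L0: [30, 86, 93, 77]
  L1: h(30,86)=(30*31+86)%997=19 h(93,77)=(93*31+77)%997=966 -> [19, 966]
  L2: h(19,966)=(19*31+966)%997=558 -> [558]
  root = 558 != target 568
Candidate C produces the target root.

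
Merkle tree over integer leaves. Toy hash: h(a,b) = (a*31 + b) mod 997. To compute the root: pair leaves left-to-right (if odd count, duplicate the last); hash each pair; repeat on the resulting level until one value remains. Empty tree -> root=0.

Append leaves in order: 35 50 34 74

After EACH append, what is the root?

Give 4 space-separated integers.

After append 35 (leaves=[35]):
  L0: [35]
  root=35
After append 50 (leaves=[35, 50]):
  L0: [35, 50]
  L1: h(35,50)=(35*31+50)%997=138 -> [138]
  root=138
After append 34 (leaves=[35, 50, 34]):
  L0: [35, 50, 34]
  L1: h(35,50)=(35*31+50)%997=138 h(34,34)=(34*31+34)%997=91 -> [138, 91]
  L2: h(138,91)=(138*31+91)%997=381 -> [381]
  root=381
After append 74 (leaves=[35, 50, 34, 74]):
  L0: [35, 50, 34, 74]
  L1: h(35,50)=(35*31+50)%997=138 h(34,74)=(34*31+74)%997=131 -> [138, 131]
  L2: h(138,131)=(138*31+131)%997=421 -> [421]
  root=421

Answer: 35 138 381 421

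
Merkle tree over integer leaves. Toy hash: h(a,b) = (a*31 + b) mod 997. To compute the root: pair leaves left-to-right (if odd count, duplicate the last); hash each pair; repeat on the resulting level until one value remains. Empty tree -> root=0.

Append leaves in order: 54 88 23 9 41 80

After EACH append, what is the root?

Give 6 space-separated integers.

After append 54 (leaves=[54]):
  L0: [54]
  root=54
After append 88 (leaves=[54, 88]):
  L0: [54, 88]
  L1: h(54,88)=(54*31+88)%997=765 -> [765]
  root=765
After append 23 (leaves=[54, 88, 23]):
  L0: [54, 88, 23]
  L1: h(54,88)=(54*31+88)%997=765 h(23,23)=(23*31+23)%997=736 -> [765, 736]
  L2: h(765,736)=(765*31+736)%997=523 -> [523]
  root=523
After append 9 (leaves=[54, 88, 23, 9]):
  L0: [54, 88, 23, 9]
  L1: h(54,88)=(54*31+88)%997=765 h(23,9)=(23*31+9)%997=722 -> [765, 722]
  L2: h(765,722)=(765*31+722)%997=509 -> [509]
  root=509
After append 41 (leaves=[54, 88, 23, 9, 41]):
  L0: [54, 88, 23, 9, 41]
  L1: h(54,88)=(54*31+88)%997=765 h(23,9)=(23*31+9)%997=722 h(41,41)=(41*31+41)%997=315 -> [765, 722, 315]
  L2: h(765,722)=(765*31+722)%997=509 h(315,315)=(315*31+315)%997=110 -> [509, 110]
  L3: h(509,110)=(509*31+110)%997=934 -> [934]
  root=934
After append 80 (leaves=[54, 88, 23, 9, 41, 80]):
  L0: [54, 88, 23, 9, 41, 80]
  L1: h(54,88)=(54*31+88)%997=765 h(23,9)=(23*31+9)%997=722 h(41,80)=(41*31+80)%997=354 -> [765, 722, 354]
  L2: h(765,722)=(765*31+722)%997=509 h(354,354)=(354*31+354)%997=361 -> [509, 361]
  L3: h(509,361)=(509*31+361)%997=188 -> [188]
  root=188

Answer: 54 765 523 509 934 188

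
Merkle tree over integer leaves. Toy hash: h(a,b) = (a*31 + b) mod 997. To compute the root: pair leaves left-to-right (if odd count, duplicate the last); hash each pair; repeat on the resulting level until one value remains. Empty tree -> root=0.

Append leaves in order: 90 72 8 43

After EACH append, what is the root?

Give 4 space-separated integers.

Answer: 90 868 245 280

Derivation:
After append 90 (leaves=[90]):
  L0: [90]
  root=90
After append 72 (leaves=[90, 72]):
  L0: [90, 72]
  L1: h(90,72)=(90*31+72)%997=868 -> [868]
  root=868
After append 8 (leaves=[90, 72, 8]):
  L0: [90, 72, 8]
  L1: h(90,72)=(90*31+72)%997=868 h(8,8)=(8*31+8)%997=256 -> [868, 256]
  L2: h(868,256)=(868*31+256)%997=245 -> [245]
  root=245
After append 43 (leaves=[90, 72, 8, 43]):
  L0: [90, 72, 8, 43]
  L1: h(90,72)=(90*31+72)%997=868 h(8,43)=(8*31+43)%997=291 -> [868, 291]
  L2: h(868,291)=(868*31+291)%997=280 -> [280]
  root=280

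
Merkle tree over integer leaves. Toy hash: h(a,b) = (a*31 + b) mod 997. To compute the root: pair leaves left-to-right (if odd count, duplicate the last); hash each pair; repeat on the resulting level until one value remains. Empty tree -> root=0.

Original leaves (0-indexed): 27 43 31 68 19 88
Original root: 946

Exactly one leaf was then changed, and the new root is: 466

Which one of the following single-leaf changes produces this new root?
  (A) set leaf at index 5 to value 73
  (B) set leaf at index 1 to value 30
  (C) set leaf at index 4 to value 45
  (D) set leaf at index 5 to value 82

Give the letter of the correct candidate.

Original leaves: [27, 43, 31, 68, 19, 88]
Target new root: 466
Try each candidate change and compute the resulting root:
Candidate A: set leaf[5] = 73 -> leaves = [27, 43, 31, 68, 19, 73]
  L0: [27, 43, 31, 68, 19, 73]
  L1: h(27,43)=(27*31+43)%997=880 h(31,68)=(31*31+68)%997=32 h(19,73)=(19*31+73)%997=662 -> [880, 32, 662]
  L2: h(880,32)=(880*31+32)%997=393 h(662,662)=(662*31+662)%997=247 -> [393, 247]
  L3: h(393,247)=(393*31+247)%997=466 -> [466]
  root = 466 == target 466  ** MATCH **
Candidate B: set leaf[1] = 30 -> leaves = [27, 30, 31, 68, 19, 88]
  L0: [27, 30, 31, 68, 19, 88]
  L1: h(27,30)=(27*31+30)%997=867 h(31,68)=(31*31+68)%997=32 h(19,88)=(19*31+88)%997=677 -> [867, 32, 677]
  L2: h(867,32)=(867*31+32)%997=987 h(677,677)=(677*31+677)%997=727 -> [987, 727]
  L3: h(987,727)=(987*31+727)%997=417 -> [417]
  root = 417 != target 466
Candidate C: set leaf[4] = 45 -> leaves = [27, 43, 31, 68, 45, 88]
  L0: [27, 43, 31, 68, 45, 88]
  L1: h(27,43)=(27*31+43)%997=880 h(31,68)=(31*31+68)%997=32 h(45,88)=(45*31+88)%997=486 -> [880, 32, 486]
  L2: h(880,32)=(880*31+32)%997=393 h(486,486)=(486*31+486)%997=597 -> [393, 597]
  L3: h(393,597)=(393*31+597)%997=816 -> [816]
  root = 816 != target 466
Candidate D: set leaf[5] = 82 -> leaves = [27, 43, 31, 68, 19, 82]
  L0: [27, 43, 31, 68, 19, 82]
  L1: h(27,43)=(27*31+43)%997=880 h(31,68)=(31*31+68)%997=32 h(19,82)=(19*31+82)%997=671 -> [880, 32, 671]
  L2: h(880,32)=(880*31+32)%997=393 h(671,671)=(671*31+671)%997=535 -> [393, 535]
  L3: h(393,535)=(393*31+535)%997=754 -> [754]
  root = 754 != target 466
Candidate A produces the target root.

Answer: A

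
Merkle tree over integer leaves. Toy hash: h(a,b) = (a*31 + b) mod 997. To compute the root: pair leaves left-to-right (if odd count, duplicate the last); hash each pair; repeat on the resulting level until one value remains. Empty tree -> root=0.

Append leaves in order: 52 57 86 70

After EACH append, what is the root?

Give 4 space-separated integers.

Answer: 52 672 653 637

Derivation:
After append 52 (leaves=[52]):
  L0: [52]
  root=52
After append 57 (leaves=[52, 57]):
  L0: [52, 57]
  L1: h(52,57)=(52*31+57)%997=672 -> [672]
  root=672
After append 86 (leaves=[52, 57, 86]):
  L0: [52, 57, 86]
  L1: h(52,57)=(52*31+57)%997=672 h(86,86)=(86*31+86)%997=758 -> [672, 758]
  L2: h(672,758)=(672*31+758)%997=653 -> [653]
  root=653
After append 70 (leaves=[52, 57, 86, 70]):
  L0: [52, 57, 86, 70]
  L1: h(52,57)=(52*31+57)%997=672 h(86,70)=(86*31+70)%997=742 -> [672, 742]
  L2: h(672,742)=(672*31+742)%997=637 -> [637]
  root=637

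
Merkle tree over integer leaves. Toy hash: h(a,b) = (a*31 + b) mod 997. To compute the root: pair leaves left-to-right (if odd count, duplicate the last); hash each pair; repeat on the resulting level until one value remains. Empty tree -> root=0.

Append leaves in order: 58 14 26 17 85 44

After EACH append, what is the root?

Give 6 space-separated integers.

After append 58 (leaves=[58]):
  L0: [58]
  root=58
After append 14 (leaves=[58, 14]):
  L0: [58, 14]
  L1: h(58,14)=(58*31+14)%997=815 -> [815]
  root=815
After append 26 (leaves=[58, 14, 26]):
  L0: [58, 14, 26]
  L1: h(58,14)=(58*31+14)%997=815 h(26,26)=(26*31+26)%997=832 -> [815, 832]
  L2: h(815,832)=(815*31+832)%997=175 -> [175]
  root=175
After append 17 (leaves=[58, 14, 26, 17]):
  L0: [58, 14, 26, 17]
  L1: h(58,14)=(58*31+14)%997=815 h(26,17)=(26*31+17)%997=823 -> [815, 823]
  L2: h(815,823)=(815*31+823)%997=166 -> [166]
  root=166
After append 85 (leaves=[58, 14, 26, 17, 85]):
  L0: [58, 14, 26, 17, 85]
  L1: h(58,14)=(58*31+14)%997=815 h(26,17)=(26*31+17)%997=823 h(85,85)=(85*31+85)%997=726 -> [815, 823, 726]
  L2: h(815,823)=(815*31+823)%997=166 h(726,726)=(726*31+726)%997=301 -> [166, 301]
  L3: h(166,301)=(166*31+301)%997=462 -> [462]
  root=462
After append 44 (leaves=[58, 14, 26, 17, 85, 44]):
  L0: [58, 14, 26, 17, 85, 44]
  L1: h(58,14)=(58*31+14)%997=815 h(26,17)=(26*31+17)%997=823 h(85,44)=(85*31+44)%997=685 -> [815, 823, 685]
  L2: h(815,823)=(815*31+823)%997=166 h(685,685)=(685*31+685)%997=983 -> [166, 983]
  L3: h(166,983)=(166*31+983)%997=147 -> [147]
  root=147

Answer: 58 815 175 166 462 147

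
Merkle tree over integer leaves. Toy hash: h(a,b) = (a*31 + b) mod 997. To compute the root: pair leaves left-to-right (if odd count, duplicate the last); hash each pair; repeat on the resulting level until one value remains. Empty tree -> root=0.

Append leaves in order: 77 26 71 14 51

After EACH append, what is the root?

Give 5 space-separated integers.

Answer: 77 419 306 249 123

Derivation:
After append 77 (leaves=[77]):
  L0: [77]
  root=77
After append 26 (leaves=[77, 26]):
  L0: [77, 26]
  L1: h(77,26)=(77*31+26)%997=419 -> [419]
  root=419
After append 71 (leaves=[77, 26, 71]):
  L0: [77, 26, 71]
  L1: h(77,26)=(77*31+26)%997=419 h(71,71)=(71*31+71)%997=278 -> [419, 278]
  L2: h(419,278)=(419*31+278)%997=306 -> [306]
  root=306
After append 14 (leaves=[77, 26, 71, 14]):
  L0: [77, 26, 71, 14]
  L1: h(77,26)=(77*31+26)%997=419 h(71,14)=(71*31+14)%997=221 -> [419, 221]
  L2: h(419,221)=(419*31+221)%997=249 -> [249]
  root=249
After append 51 (leaves=[77, 26, 71, 14, 51]):
  L0: [77, 26, 71, 14, 51]
  L1: h(77,26)=(77*31+26)%997=419 h(71,14)=(71*31+14)%997=221 h(51,51)=(51*31+51)%997=635 -> [419, 221, 635]
  L2: h(419,221)=(419*31+221)%997=249 h(635,635)=(635*31+635)%997=380 -> [249, 380]
  L3: h(249,380)=(249*31+380)%997=123 -> [123]
  root=123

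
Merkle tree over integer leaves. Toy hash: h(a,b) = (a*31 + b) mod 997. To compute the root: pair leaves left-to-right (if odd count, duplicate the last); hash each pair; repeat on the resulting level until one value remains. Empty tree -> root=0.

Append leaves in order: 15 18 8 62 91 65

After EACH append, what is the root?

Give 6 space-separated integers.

Answer: 15 483 274 328 661 826

Derivation:
After append 15 (leaves=[15]):
  L0: [15]
  root=15
After append 18 (leaves=[15, 18]):
  L0: [15, 18]
  L1: h(15,18)=(15*31+18)%997=483 -> [483]
  root=483
After append 8 (leaves=[15, 18, 8]):
  L0: [15, 18, 8]
  L1: h(15,18)=(15*31+18)%997=483 h(8,8)=(8*31+8)%997=256 -> [483, 256]
  L2: h(483,256)=(483*31+256)%997=274 -> [274]
  root=274
After append 62 (leaves=[15, 18, 8, 62]):
  L0: [15, 18, 8, 62]
  L1: h(15,18)=(15*31+18)%997=483 h(8,62)=(8*31+62)%997=310 -> [483, 310]
  L2: h(483,310)=(483*31+310)%997=328 -> [328]
  root=328
After append 91 (leaves=[15, 18, 8, 62, 91]):
  L0: [15, 18, 8, 62, 91]
  L1: h(15,18)=(15*31+18)%997=483 h(8,62)=(8*31+62)%997=310 h(91,91)=(91*31+91)%997=918 -> [483, 310, 918]
  L2: h(483,310)=(483*31+310)%997=328 h(918,918)=(918*31+918)%997=463 -> [328, 463]
  L3: h(328,463)=(328*31+463)%997=661 -> [661]
  root=661
After append 65 (leaves=[15, 18, 8, 62, 91, 65]):
  L0: [15, 18, 8, 62, 91, 65]
  L1: h(15,18)=(15*31+18)%997=483 h(8,62)=(8*31+62)%997=310 h(91,65)=(91*31+65)%997=892 -> [483, 310, 892]
  L2: h(483,310)=(483*31+310)%997=328 h(892,892)=(892*31+892)%997=628 -> [328, 628]
  L3: h(328,628)=(328*31+628)%997=826 -> [826]
  root=826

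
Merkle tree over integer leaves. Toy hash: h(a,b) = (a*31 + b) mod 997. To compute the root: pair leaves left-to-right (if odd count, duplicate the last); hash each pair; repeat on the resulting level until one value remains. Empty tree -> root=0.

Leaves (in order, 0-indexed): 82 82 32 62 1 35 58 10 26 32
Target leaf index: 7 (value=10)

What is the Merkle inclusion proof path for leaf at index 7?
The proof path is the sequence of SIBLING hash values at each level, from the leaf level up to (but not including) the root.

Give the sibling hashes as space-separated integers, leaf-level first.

Answer: 58 66 644 692

Derivation:
L0 (leaves): [82, 82, 32, 62, 1, 35, 58, 10, 26, 32], target index=7
L1: h(82,82)=(82*31+82)%997=630 [pair 0] h(32,62)=(32*31+62)%997=57 [pair 1] h(1,35)=(1*31+35)%997=66 [pair 2] h(58,10)=(58*31+10)%997=811 [pair 3] h(26,32)=(26*31+32)%997=838 [pair 4] -> [630, 57, 66, 811, 838]
  Sibling for proof at L0: 58
L2: h(630,57)=(630*31+57)%997=644 [pair 0] h(66,811)=(66*31+811)%997=863 [pair 1] h(838,838)=(838*31+838)%997=894 [pair 2] -> [644, 863, 894]
  Sibling for proof at L1: 66
L3: h(644,863)=(644*31+863)%997=887 [pair 0] h(894,894)=(894*31+894)%997=692 [pair 1] -> [887, 692]
  Sibling for proof at L2: 644
L4: h(887,692)=(887*31+692)%997=273 [pair 0] -> [273]
  Sibling for proof at L3: 692
Root: 273
Proof path (sibling hashes from leaf to root): [58, 66, 644, 692]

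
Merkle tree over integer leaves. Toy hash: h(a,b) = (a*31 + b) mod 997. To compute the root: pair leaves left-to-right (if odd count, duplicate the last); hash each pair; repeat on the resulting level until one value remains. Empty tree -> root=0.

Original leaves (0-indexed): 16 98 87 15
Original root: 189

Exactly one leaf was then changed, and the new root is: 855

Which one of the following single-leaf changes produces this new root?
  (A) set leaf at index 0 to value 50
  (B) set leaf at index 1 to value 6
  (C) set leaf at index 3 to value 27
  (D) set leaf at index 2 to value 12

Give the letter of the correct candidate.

Original leaves: [16, 98, 87, 15]
Target new root: 855
Try each candidate change and compute the resulting root:
Candidate A: set leaf[0] = 50 -> leaves = [50, 98, 87, 15]
  L0: [50, 98, 87, 15]
  L1: h(50,98)=(50*31+98)%997=651 h(87,15)=(87*31+15)%997=718 -> [651, 718]
  L2: h(651,718)=(651*31+718)%997=959 -> [959]
  root = 959 != target 855
Candidate B: set leaf[1] = 6 -> leaves = [16, 6, 87, 15]
  L0: [16, 6, 87, 15]
  L1: h(16,6)=(16*31+6)%997=502 h(87,15)=(87*31+15)%997=718 -> [502, 718]
  L2: h(502,718)=(502*31+718)%997=328 -> [328]
  root = 328 != target 855
Candidate C: set leaf[3] = 27 -> leaves = [16, 98, 87, 27]
  L0: [16, 98, 87, 27]
  L1: h(16,98)=(16*31+98)%997=594 h(87,27)=(87*31+27)%997=730 -> [594, 730]
  L2: h(594,730)=(594*31+730)%997=201 -> [201]
  root = 201 != target 855
Candidate D: set leaf[2] = 12 -> leaves = [16, 98, 12, 15]
  L0: [16, 98, 12, 15]
  L1: h(16,98)=(16*31+98)%997=594 h(12,15)=(12*31+15)%997=387 -> [594, 387]
  L2: h(594,387)=(594*31+387)%997=855 -> [855]
  root = 855 == target 855  ** MATCH **
Candidate D produces the target root.

Answer: D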